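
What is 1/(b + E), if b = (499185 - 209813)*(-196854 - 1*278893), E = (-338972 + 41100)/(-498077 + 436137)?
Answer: -15485/2131786825714272 ≈ -7.2639e-12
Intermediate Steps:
E = 74468/15485 (E = -297872/(-61940) = -297872*(-1/61940) = 74468/15485 ≈ 4.8090)
b = -137667860884 (b = 289372*(-196854 - 278893) = 289372*(-475747) = -137667860884)
1/(b + E) = 1/(-137667860884 + 74468/15485) = 1/(-2131786825714272/15485) = -15485/2131786825714272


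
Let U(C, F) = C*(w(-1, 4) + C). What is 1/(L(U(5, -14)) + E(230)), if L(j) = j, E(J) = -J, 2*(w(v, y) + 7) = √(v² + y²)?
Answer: -192/45995 - 2*√17/45995 ≈ -0.0043536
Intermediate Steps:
w(v, y) = -7 + √(v² + y²)/2
U(C, F) = C*(-7 + C + √17/2) (U(C, F) = C*((-7 + √((-1)² + 4²)/2) + C) = C*((-7 + √(1 + 16)/2) + C) = C*((-7 + √17/2) + C) = C*(-7 + C + √17/2))
1/(L(U(5, -14)) + E(230)) = 1/((½)*5*(-14 + √17 + 2*5) - 1*230) = 1/((½)*5*(-14 + √17 + 10) - 230) = 1/((½)*5*(-4 + √17) - 230) = 1/((-10 + 5*√17/2) - 230) = 1/(-240 + 5*√17/2)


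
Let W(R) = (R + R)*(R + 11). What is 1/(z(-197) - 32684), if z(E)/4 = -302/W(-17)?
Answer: -51/1667186 ≈ -3.0590e-5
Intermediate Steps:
W(R) = 2*R*(11 + R) (W(R) = (2*R)*(11 + R) = 2*R*(11 + R))
z(E) = -302/51 (z(E) = 4*(-302*(-1/(34*(11 - 17)))) = 4*(-302/(2*(-17)*(-6))) = 4*(-302/204) = 4*(-302*1/204) = 4*(-151/102) = -302/51)
1/(z(-197) - 32684) = 1/(-302/51 - 32684) = 1/(-1667186/51) = -51/1667186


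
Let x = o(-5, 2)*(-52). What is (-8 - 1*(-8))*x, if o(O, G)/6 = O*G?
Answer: 0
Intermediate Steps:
o(O, G) = 6*G*O (o(O, G) = 6*(O*G) = 6*(G*O) = 6*G*O)
x = 3120 (x = (6*2*(-5))*(-52) = -60*(-52) = 3120)
(-8 - 1*(-8))*x = (-8 - 1*(-8))*3120 = (-8 + 8)*3120 = 0*3120 = 0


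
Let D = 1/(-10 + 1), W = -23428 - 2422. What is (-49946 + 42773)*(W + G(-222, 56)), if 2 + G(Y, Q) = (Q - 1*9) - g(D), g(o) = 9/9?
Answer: 185106438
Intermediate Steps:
W = -25850
D = -1/9 (D = 1/(-9) = -1/9 ≈ -0.11111)
g(o) = 1 (g(o) = 9*(1/9) = 1)
G(Y, Q) = -12 + Q (G(Y, Q) = -2 + ((Q - 1*9) - 1*1) = -2 + ((Q - 9) - 1) = -2 + ((-9 + Q) - 1) = -2 + (-10 + Q) = -12 + Q)
(-49946 + 42773)*(W + G(-222, 56)) = (-49946 + 42773)*(-25850 + (-12 + 56)) = -7173*(-25850 + 44) = -7173*(-25806) = 185106438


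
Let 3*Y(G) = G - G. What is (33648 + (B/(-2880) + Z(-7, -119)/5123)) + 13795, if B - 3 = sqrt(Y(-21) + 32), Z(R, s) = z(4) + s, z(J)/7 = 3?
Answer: 233328370237/4918080 - sqrt(2)/720 ≈ 47443.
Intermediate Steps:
Y(G) = 0 (Y(G) = (G - G)/3 = (1/3)*0 = 0)
z(J) = 21 (z(J) = 7*3 = 21)
Z(R, s) = 21 + s
B = 3 + 4*sqrt(2) (B = 3 + sqrt(0 + 32) = 3 + sqrt(32) = 3 + 4*sqrt(2) ≈ 8.6569)
(33648 + (B/(-2880) + Z(-7, -119)/5123)) + 13795 = (33648 + ((3 + 4*sqrt(2))/(-2880) + (21 - 119)/5123)) + 13795 = (33648 + ((3 + 4*sqrt(2))*(-1/2880) - 98*1/5123)) + 13795 = (33648 + ((-1/960 - sqrt(2)/720) - 98/5123)) + 13795 = (33648 + (-99203/4918080 - sqrt(2)/720)) + 13795 = (165483456637/4918080 - sqrt(2)/720) + 13795 = 233328370237/4918080 - sqrt(2)/720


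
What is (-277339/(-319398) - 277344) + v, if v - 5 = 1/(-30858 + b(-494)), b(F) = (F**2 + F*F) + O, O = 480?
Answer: -10135776039463051/36546637053 ≈ -2.7734e+5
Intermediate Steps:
b(F) = 480 + 2*F**2 (b(F) = (F**2 + F*F) + 480 = (F**2 + F**2) + 480 = 2*F**2 + 480 = 480 + 2*F**2)
v = 2288471/457694 (v = 5 + 1/(-30858 + (480 + 2*(-494)**2)) = 5 + 1/(-30858 + (480 + 2*244036)) = 5 + 1/(-30858 + (480 + 488072)) = 5 + 1/(-30858 + 488552) = 5 + 1/457694 = 2288471/457694 ≈ 5.0000)
(-277339/(-319398) - 277344) + v = (-277339/(-319398) - 277344) + 2288471/457694 = (-277339*(-1/319398) - 277344) + 2288471/457694 = (277339/319398 - 277344) + 2288471/457694 = -88582841573/319398 + 2288471/457694 = -10135776039463051/36546637053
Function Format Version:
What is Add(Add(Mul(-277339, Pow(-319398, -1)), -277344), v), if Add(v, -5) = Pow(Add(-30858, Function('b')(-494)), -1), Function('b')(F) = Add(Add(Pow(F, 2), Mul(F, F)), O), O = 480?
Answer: Rational(-10135776039463051, 36546637053) ≈ -2.7734e+5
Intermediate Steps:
Function('b')(F) = Add(480, Mul(2, Pow(F, 2))) (Function('b')(F) = Add(Add(Pow(F, 2), Mul(F, F)), 480) = Add(Add(Pow(F, 2), Pow(F, 2)), 480) = Add(Mul(2, Pow(F, 2)), 480) = Add(480, Mul(2, Pow(F, 2))))
v = Rational(2288471, 457694) (v = Add(5, Pow(Add(-30858, Add(480, Mul(2, Pow(-494, 2)))), -1)) = Add(5, Pow(Add(-30858, Add(480, Mul(2, 244036))), -1)) = Add(5, Pow(Add(-30858, Add(480, 488072)), -1)) = Add(5, Pow(Add(-30858, 488552), -1)) = Add(5, Pow(457694, -1)) = Add(5, Rational(1, 457694)) = Rational(2288471, 457694) ≈ 5.0000)
Add(Add(Mul(-277339, Pow(-319398, -1)), -277344), v) = Add(Add(Mul(-277339, Pow(-319398, -1)), -277344), Rational(2288471, 457694)) = Add(Add(Mul(-277339, Rational(-1, 319398)), -277344), Rational(2288471, 457694)) = Add(Add(Rational(277339, 319398), -277344), Rational(2288471, 457694)) = Add(Rational(-88582841573, 319398), Rational(2288471, 457694)) = Rational(-10135776039463051, 36546637053)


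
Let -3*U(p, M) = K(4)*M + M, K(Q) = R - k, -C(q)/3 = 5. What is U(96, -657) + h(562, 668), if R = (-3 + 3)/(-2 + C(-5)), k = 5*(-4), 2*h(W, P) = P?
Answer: 4933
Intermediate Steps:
C(q) = -15 (C(q) = -3*5 = -15)
h(W, P) = P/2
k = -20
R = 0 (R = (-3 + 3)/(-2 - 15) = 0/(-17) = 0*(-1/17) = 0)
K(Q) = 20 (K(Q) = 0 - 1*(-20) = 0 + 20 = 20)
U(p, M) = -7*M (U(p, M) = -(20*M + M)/3 = -7*M)
U(96, -657) + h(562, 668) = -7*(-657) + (½)*668 = 4599 + 334 = 4933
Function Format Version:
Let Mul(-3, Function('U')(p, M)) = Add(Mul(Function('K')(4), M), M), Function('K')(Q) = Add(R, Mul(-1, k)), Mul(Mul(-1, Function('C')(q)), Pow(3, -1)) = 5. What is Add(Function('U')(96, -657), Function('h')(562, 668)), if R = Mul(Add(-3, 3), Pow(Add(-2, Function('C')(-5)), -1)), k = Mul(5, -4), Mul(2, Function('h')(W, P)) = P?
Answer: 4933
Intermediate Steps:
Function('C')(q) = -15 (Function('C')(q) = Mul(-3, 5) = -15)
Function('h')(W, P) = Mul(Rational(1, 2), P)
k = -20
R = 0 (R = Mul(Add(-3, 3), Pow(Add(-2, -15), -1)) = Mul(0, Pow(-17, -1)) = Mul(0, Rational(-1, 17)) = 0)
Function('K')(Q) = 20 (Function('K')(Q) = Add(0, Mul(-1, -20)) = Add(0, 20) = 20)
Function('U')(p, M) = Mul(-7, M) (Function('U')(p, M) = Mul(Rational(-1, 3), Add(Mul(20, M), M)) = Mul(Rational(-1, 3), Mul(21, M)) = Mul(-7, M))
Add(Function('U')(96, -657), Function('h')(562, 668)) = Add(Mul(-7, -657), Mul(Rational(1, 2), 668)) = Add(4599, 334) = 4933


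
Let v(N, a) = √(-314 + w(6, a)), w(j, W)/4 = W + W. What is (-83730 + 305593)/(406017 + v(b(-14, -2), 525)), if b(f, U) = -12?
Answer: 90080149671/164849800403 - 221863*√3886/164849800403 ≈ 0.54635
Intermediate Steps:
w(j, W) = 8*W (w(j, W) = 4*(W + W) = 4*(2*W) = 8*W)
v(N, a) = √(-314 + 8*a)
(-83730 + 305593)/(406017 + v(b(-14, -2), 525)) = (-83730 + 305593)/(406017 + √(-314 + 8*525)) = 221863/(406017 + √(-314 + 4200)) = 221863/(406017 + √3886)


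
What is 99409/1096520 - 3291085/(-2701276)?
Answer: 969317917521/740500789880 ≈ 1.3090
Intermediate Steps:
99409/1096520 - 3291085/(-2701276) = 99409*(1/1096520) - 3291085*(-1/2701276) = 99409/1096520 + 3291085/2701276 = 969317917521/740500789880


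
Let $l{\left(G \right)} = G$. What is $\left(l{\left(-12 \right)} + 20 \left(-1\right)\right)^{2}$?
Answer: $1024$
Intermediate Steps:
$\left(l{\left(-12 \right)} + 20 \left(-1\right)\right)^{2} = \left(-12 + 20 \left(-1\right)\right)^{2} = \left(-12 - 20\right)^{2} = \left(-32\right)^{2} = 1024$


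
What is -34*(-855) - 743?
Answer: 28327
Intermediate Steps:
-34*(-855) - 743 = 29070 - 743 = 28327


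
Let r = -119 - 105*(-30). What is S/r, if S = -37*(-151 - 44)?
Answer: 7215/3031 ≈ 2.3804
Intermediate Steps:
r = 3031 (r = -119 + 3150 = 3031)
S = 7215 (S = -37*(-195) = 7215)
S/r = 7215/3031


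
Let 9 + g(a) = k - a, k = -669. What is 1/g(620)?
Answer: -1/1298 ≈ -0.00077042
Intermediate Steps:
g(a) = -678 - a (g(a) = -9 + (-669 - a) = -678 - a)
1/g(620) = 1/(-678 - 1*620) = 1/(-678 - 620) = 1/(-1298) = -1/1298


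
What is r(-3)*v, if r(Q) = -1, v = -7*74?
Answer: 518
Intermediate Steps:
v = -518
r(-3)*v = -1*(-518) = 518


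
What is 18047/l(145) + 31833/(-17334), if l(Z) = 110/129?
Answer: 124540563/5885 ≈ 21162.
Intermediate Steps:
l(Z) = 110/129 (l(Z) = 110*(1/129) = 110/129)
18047/l(145) + 31833/(-17334) = 18047/(110/129) + 31833/(-17334) = 18047*(129/110) + 31833*(-1/17334) = 2328063/110 - 393/214 = 124540563/5885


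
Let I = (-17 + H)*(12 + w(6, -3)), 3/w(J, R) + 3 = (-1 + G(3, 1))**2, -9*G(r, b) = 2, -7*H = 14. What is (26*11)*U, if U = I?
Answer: -3317457/61 ≈ -54385.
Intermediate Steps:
H = -2 (H = -1/7*14 = -2)
G(r, b) = -2/9 (G(r, b) = -1/9*2 = -2/9)
w(J, R) = -243/122 (w(J, R) = 3/(-3 + (-1 - 2/9)**2) = 3/(-3 + (-11/9)**2) = 3/(-3 + 121/81) = 3/(-122/81) = 3*(-81/122) = -243/122)
I = -23199/122 (I = (-17 - 2)*(12 - 243/122) = -19*1221/122 = -23199/122 ≈ -190.16)
U = -23199/122 ≈ -190.16
(26*11)*U = (26*11)*(-23199/122) = 286*(-23199/122) = -3317457/61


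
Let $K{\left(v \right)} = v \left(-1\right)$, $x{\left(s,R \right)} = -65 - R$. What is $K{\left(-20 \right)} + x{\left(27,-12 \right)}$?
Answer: $-33$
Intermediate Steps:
$K{\left(v \right)} = - v$
$K{\left(-20 \right)} + x{\left(27,-12 \right)} = \left(-1\right) \left(-20\right) - 53 = 20 + \left(-65 + 12\right) = 20 - 53 = -33$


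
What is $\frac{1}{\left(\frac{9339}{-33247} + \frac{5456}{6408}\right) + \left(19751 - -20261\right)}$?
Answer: $\frac{26630847}{1065568644079} \approx 2.4992 \cdot 10^{-5}$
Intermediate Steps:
$\frac{1}{\left(\frac{9339}{-33247} + \frac{5456}{6408}\right) + \left(19751 - -20261\right)} = \frac{1}{\left(9339 \left(- \frac{1}{33247}\right) + 5456 \cdot \frac{1}{6408}\right) + \left(19751 + 20261\right)} = \frac{1}{\left(- \frac{9339}{33247} + \frac{682}{801}\right) + 40012} = \frac{1}{\frac{15193915}{26630847} + 40012} = \frac{1}{\frac{1065568644079}{26630847}} = \frac{26630847}{1065568644079}$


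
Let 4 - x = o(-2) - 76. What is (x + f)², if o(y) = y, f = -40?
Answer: 1764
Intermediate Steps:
x = 82 (x = 4 - (-2 - 76) = 4 - 1*(-78) = 4 + 78 = 82)
(x + f)² = (82 - 40)² = 42² = 1764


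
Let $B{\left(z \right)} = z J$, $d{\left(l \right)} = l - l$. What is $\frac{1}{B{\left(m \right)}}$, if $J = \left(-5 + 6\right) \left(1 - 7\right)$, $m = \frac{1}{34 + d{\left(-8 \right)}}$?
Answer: $- \frac{17}{3} \approx -5.6667$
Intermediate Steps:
$d{\left(l \right)} = 0$
$m = \frac{1}{34}$ ($m = \frac{1}{34 + 0} = \frac{1}{34} \approx 0.029412$)
$J = -6$ ($J = 1 \left(-6\right) = -6$)
$B{\left(z \right)} = - 6 z$ ($B{\left(z \right)} = z \left(-6\right) = - 6 z$)
$\frac{1}{B{\left(m \right)}} = \frac{1}{\left(-6\right) \frac{1}{34}} = \frac{1}{- \frac{3}{17}} = - \frac{17}{3}$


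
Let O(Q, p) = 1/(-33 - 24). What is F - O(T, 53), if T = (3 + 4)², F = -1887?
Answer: -107558/57 ≈ -1887.0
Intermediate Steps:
T = 49 (T = 7² = 49)
O(Q, p) = -1/57 (O(Q, p) = 1/(-57) = -1/57)
F - O(T, 53) = -1887 - 1*(-1/57) = -1887 + 1/57 = -107558/57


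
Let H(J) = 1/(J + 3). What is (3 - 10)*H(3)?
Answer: -7/6 ≈ -1.1667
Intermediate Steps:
H(J) = 1/(3 + J)
(3 - 10)*H(3) = (3 - 10)/(3 + 3) = -7/6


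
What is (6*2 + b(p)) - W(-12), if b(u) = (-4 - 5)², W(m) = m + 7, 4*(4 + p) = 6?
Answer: 98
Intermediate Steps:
p = -5/2 (p = -4 + (¼)*6 = -4 + 3/2 = -5/2 ≈ -2.5000)
W(m) = 7 + m
b(u) = 81 (b(u) = (-9)² = 81)
(6*2 + b(p)) - W(-12) = (6*2 + 81) - (7 - 12) = (12 + 81) - 1*(-5) = 93 + 5 = 98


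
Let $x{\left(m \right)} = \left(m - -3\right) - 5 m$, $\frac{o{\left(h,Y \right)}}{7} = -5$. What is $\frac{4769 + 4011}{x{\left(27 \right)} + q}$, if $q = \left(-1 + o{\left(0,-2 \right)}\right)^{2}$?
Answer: $\frac{8780}{1191} \approx 7.372$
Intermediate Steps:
$o{\left(h,Y \right)} = -35$ ($o{\left(h,Y \right)} = 7 \left(-5\right) = -35$)
$q = 1296$ ($q = \left(-1 - 35\right)^{2} = \left(-36\right)^{2} = 1296$)
$x{\left(m \right)} = 3 - 4 m$ ($x{\left(m \right)} = \left(m + 3\right) - 5 m = \left(3 + m\right) - 5 m = 3 - 4 m$)
$\frac{4769 + 4011}{x{\left(27 \right)} + q} = \frac{4769 + 4011}{\left(3 - 108\right) + 1296} = \frac{8780}{\left(3 - 108\right) + 1296} = \frac{8780}{-105 + 1296} = \frac{8780}{1191}$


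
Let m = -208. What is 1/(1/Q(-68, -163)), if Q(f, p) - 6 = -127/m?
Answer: 1375/208 ≈ 6.6106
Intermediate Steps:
Q(f, p) = 1375/208 (Q(f, p) = 6 - 127/(-208) = 6 - 127*(-1/208) = 6 + 127/208 = 1375/208)
1/(1/Q(-68, -163)) = 1/(1/(1375/208)) = 1/(208/1375) = 1375/208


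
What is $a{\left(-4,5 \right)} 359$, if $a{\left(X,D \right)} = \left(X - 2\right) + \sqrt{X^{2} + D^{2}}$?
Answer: $-2154 + 359 \sqrt{41} \approx 144.72$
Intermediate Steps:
$a{\left(X,D \right)} = -2 + X + \sqrt{D^{2} + X^{2}}$ ($a{\left(X,D \right)} = \left(X - 2\right) + \sqrt{D^{2} + X^{2}} = \left(-2 + X\right) + \sqrt{D^{2} + X^{2}} = -2 + X + \sqrt{D^{2} + X^{2}}$)
$a{\left(-4,5 \right)} 359 = \left(-2 - 4 + \sqrt{5^{2} + \left(-4\right)^{2}}\right) 359 = \left(-2 - 4 + \sqrt{25 + 16}\right) 359 = \left(-2 - 4 + \sqrt{41}\right) 359 = \left(-6 + \sqrt{41}\right) 359 = -2154 + 359 \sqrt{41}$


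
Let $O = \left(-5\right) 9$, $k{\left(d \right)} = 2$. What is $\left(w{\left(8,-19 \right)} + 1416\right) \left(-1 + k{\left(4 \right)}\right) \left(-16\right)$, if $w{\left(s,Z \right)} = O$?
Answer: $-21936$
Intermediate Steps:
$O = -45$
$w{\left(s,Z \right)} = -45$
$\left(w{\left(8,-19 \right)} + 1416\right) \left(-1 + k{\left(4 \right)}\right) \left(-16\right) = \left(-45 + 1416\right) \left(-1 + 2\right) \left(-16\right) = 1371 \cdot 1 \left(-16\right) = 1371 \left(-16\right) = -21936$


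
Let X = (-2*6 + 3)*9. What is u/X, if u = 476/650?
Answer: -238/26325 ≈ -0.0090408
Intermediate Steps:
u = 238/325 (u = 476*(1/650) = 238/325 ≈ 0.73231)
X = -81 (X = (-12 + 3)*9 = -9*9 = -81)
u/X = (238/325)/(-81) = (238/325)*(-1/81) = -238/26325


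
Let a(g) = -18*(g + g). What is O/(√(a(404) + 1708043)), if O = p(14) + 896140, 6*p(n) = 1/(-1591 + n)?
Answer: 8479276679*√1693499/16023887538 ≈ 688.63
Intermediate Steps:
p(n) = 1/(6*(-1591 + n))
a(g) = -36*g
O = 8479276679/9462 (O = 1/(6*(-1591 + 14)) + 896140 = (⅙)/(-1577) + 896140 = (⅙)*(-1/1577) + 896140 = -1/9462 + 896140 = 8479276679/9462 ≈ 8.9614e+5)
O/(√(a(404) + 1708043)) = 8479276679/(9462*(√(-36*404 + 1708043))) = 8479276679/(9462*(√(-14544 + 1708043))) = 8479276679/(9462*(√1693499)) = 8479276679*(√1693499/1693499)/9462 = 8479276679*√1693499/16023887538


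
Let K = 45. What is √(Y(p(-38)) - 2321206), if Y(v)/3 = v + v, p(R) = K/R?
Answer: I*√837957931/19 ≈ 1523.6*I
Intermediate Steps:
p(R) = 45/R
Y(v) = 6*v (Y(v) = 3*(v + v) = 3*(2*v) = 6*v)
√(Y(p(-38)) - 2321206) = √(6*(45/(-38)) - 2321206) = √(6*(45*(-1/38)) - 2321206) = √(6*(-45/38) - 2321206) = √(-135/19 - 2321206) = √(-44103049/19) = I*√837957931/19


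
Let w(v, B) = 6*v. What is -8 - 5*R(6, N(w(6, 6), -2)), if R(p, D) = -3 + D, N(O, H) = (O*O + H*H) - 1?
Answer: -6488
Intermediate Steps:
N(O, H) = -1 + H² + O² (N(O, H) = (O² + H²) - 1 = (H² + O²) - 1 = -1 + H² + O²)
-8 - 5*R(6, N(w(6, 6), -2)) = -8 - 5*(-3 + (-1 + (-2)² + (6*6)²)) = -8 - 5*(-3 + (-1 + 4 + 36²)) = -8 - 5*(-3 + (-1 + 4 + 1296)) = -8 - 5*(-3 + 1299) = -8 - 5*1296 = -8 - 6480 = -6488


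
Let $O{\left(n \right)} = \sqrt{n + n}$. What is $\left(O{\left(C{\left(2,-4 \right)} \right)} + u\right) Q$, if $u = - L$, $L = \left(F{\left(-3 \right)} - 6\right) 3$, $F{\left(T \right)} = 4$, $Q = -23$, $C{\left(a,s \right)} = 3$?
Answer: $-138 - 23 \sqrt{6} \approx -194.34$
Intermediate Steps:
$O{\left(n \right)} = \sqrt{2} \sqrt{n}$ ($O{\left(n \right)} = \sqrt{2 n} = \sqrt{2} \sqrt{n}$)
$L = -6$ ($L = \left(4 - 6\right) 3 = \left(-2\right) 3 = -6$)
$u = 6$ ($u = \left(-1\right) \left(-6\right) = 6$)
$\left(O{\left(C{\left(2,-4 \right)} \right)} + u\right) Q = \left(\sqrt{2} \sqrt{3} + 6\right) \left(-23\right) = \left(\sqrt{6} + 6\right) \left(-23\right) = \left(6 + \sqrt{6}\right) \left(-23\right) = -138 - 23 \sqrt{6}$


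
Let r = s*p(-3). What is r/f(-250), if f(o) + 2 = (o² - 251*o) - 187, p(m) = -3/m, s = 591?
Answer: 197/41687 ≈ 0.0047257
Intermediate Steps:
f(o) = -189 + o² - 251*o (f(o) = -2 + ((o² - 251*o) - 187) = -2 + (-187 + o² - 251*o) = -189 + o² - 251*o)
r = 591 (r = 591*(-3/(-3)) = 591*(-3*(-⅓)) = 591*1 = 591)
r/f(-250) = 591/(-189 + (-250)² - 251*(-250)) = 591/(-189 + 62500 + 62750) = 591/125061 = 591*(1/125061) = 197/41687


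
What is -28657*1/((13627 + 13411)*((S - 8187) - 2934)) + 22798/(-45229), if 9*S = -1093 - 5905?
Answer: -65998081393111/130956874562074 ≈ -0.50397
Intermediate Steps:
S = -6998/9 (S = (-1093 - 5905)/9 = (⅑)*(-6998) = -6998/9 ≈ -777.56)
-28657*1/((13627 + 13411)*((S - 8187) - 2934)) + 22798/(-45229) = -28657*1/((13627 + 13411)*((-6998/9 - 8187) - 2934)) + 22798/(-45229) = -28657*1/(27038*(-80681/9 - 2934)) + 22798*(-1/45229) = -28657/((-107087/9*27038)) - 22798/45229 = -28657/(-2895418306/9) - 22798/45229 = -28657*(-9/2895418306) - 22798/45229 = 257913/2895418306 - 22798/45229 = -65998081393111/130956874562074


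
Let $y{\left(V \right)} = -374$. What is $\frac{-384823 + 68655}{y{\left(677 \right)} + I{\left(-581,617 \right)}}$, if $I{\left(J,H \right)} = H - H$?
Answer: $\frac{158084}{187} \approx 845.37$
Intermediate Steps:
$I{\left(J,H \right)} = 0$
$\frac{-384823 + 68655}{y{\left(677 \right)} + I{\left(-581,617 \right)}} = \frac{-384823 + 68655}{-374 + 0} = - \frac{316168}{-374} = \left(-316168\right) \left(- \frac{1}{374}\right) = \frac{158084}{187}$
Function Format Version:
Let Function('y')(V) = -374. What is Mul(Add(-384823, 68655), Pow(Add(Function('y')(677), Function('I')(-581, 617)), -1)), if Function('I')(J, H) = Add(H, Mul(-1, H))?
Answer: Rational(158084, 187) ≈ 845.37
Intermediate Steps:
Function('I')(J, H) = 0
Mul(Add(-384823, 68655), Pow(Add(Function('y')(677), Function('I')(-581, 617)), -1)) = Mul(Add(-384823, 68655), Pow(Add(-374, 0), -1)) = Mul(-316168, Pow(-374, -1)) = Mul(-316168, Rational(-1, 374)) = Rational(158084, 187)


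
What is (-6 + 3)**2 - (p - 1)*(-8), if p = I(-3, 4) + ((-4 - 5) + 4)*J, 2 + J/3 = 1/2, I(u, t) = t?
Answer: 213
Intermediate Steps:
J = -9/2 (J = -6 + 3/2 = -9/2 ≈ -4.5000)
p = 53/2 (p = 4 + ((-4 - 5) + 4)*(-9/2) = 4 + (-9 + 4)*(-9/2) = 4 - 5*(-9/2) = 4 + 45/2 = 53/2 ≈ 26.500)
(-6 + 3)**2 - (p - 1)*(-8) = (-6 + 3)**2 - (53/2 - 1)*(-8) = (-3)**2 - 51*(-8)/2 = 9 - 1*(-204) = 9 + 204 = 213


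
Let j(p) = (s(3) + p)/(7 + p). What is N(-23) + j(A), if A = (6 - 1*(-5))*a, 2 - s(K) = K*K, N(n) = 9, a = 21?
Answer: 169/17 ≈ 9.9412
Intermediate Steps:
s(K) = 2 - K**2 (s(K) = 2 - K*K = 2 - K**2)
A = 231 (A = (6 - 1*(-5))*21 = (6 + 5)*21 = 11*21 = 231)
j(p) = (-7 + p)/(7 + p) (j(p) = ((2 - 1*3**2) + p)/(7 + p) = ((2 - 1*9) + p)/(7 + p) = ((2 - 9) + p)/(7 + p) = (-7 + p)/(7 + p))
N(-23) + j(A) = 9 + (-7 + 231)/(7 + 231) = 9 + 224/238 = 9 + (1/238)*224 = 9 + 16/17 = 169/17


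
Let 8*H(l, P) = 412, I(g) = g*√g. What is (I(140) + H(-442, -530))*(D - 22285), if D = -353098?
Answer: -38664449/2 - 105107240*√35 ≈ -6.4116e+8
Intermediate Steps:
I(g) = g^(3/2)
H(l, P) = 103/2 (H(l, P) = (⅛)*412 = 103/2)
(I(140) + H(-442, -530))*(D - 22285) = (140^(3/2) + 103/2)*(-353098 - 22285) = (280*√35 + 103/2)*(-375383) = (103/2 + 280*√35)*(-375383) = -38664449/2 - 105107240*√35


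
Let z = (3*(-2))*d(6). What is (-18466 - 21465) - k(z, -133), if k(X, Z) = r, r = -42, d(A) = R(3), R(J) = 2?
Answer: -39889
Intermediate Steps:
d(A) = 2
z = -12 (z = (3*(-2))*2 = -6*2 = -12)
k(X, Z) = -42
(-18466 - 21465) - k(z, -133) = (-18466 - 21465) - 1*(-42) = -39931 + 42 = -39889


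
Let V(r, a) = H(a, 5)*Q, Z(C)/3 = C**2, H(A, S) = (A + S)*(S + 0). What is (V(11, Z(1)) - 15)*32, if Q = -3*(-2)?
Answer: 7200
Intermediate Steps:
H(A, S) = S*(A + S) (H(A, S) = (A + S)*S = S*(A + S))
Z(C) = 3*C**2
Q = 6
V(r, a) = 150 + 30*a (V(r, a) = (5*(a + 5))*6 = (5*(5 + a))*6 = (25 + 5*a)*6 = 150 + 30*a)
(V(11, Z(1)) - 15)*32 = ((150 + 30*(3*1**2)) - 15)*32 = ((150 + 30*(3*1)) - 15)*32 = ((150 + 30*3) - 15)*32 = ((150 + 90) - 15)*32 = (240 - 15)*32 = 225*32 = 7200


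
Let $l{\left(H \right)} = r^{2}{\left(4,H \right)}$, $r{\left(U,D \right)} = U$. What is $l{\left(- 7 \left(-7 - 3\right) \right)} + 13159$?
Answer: $13175$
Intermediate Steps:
$l{\left(H \right)} = 16$ ($l{\left(H \right)} = 4^{2} = 16$)
$l{\left(- 7 \left(-7 - 3\right) \right)} + 13159 = 16 + 13159 = 13175$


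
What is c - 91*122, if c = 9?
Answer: -11093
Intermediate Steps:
c - 91*122 = 9 - 91*122 = 9 - 11102 = -11093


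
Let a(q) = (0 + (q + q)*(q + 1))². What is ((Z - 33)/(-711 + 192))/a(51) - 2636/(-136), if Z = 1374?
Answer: 31444042507/1622302656 ≈ 19.382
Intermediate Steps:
a(q) = 4*q²*(1 + q)² (a(q) = (0 + (2*q)*(1 + q))² = (0 + 2*q*(1 + q))² = (2*q*(1 + q))² = 4*q²*(1 + q)²)
((Z - 33)/(-711 + 192))/a(51) - 2636/(-136) = ((1374 - 33)/(-711 + 192))/((4*51²*(1 + 51)²)) - 2636/(-136) = (1341/(-519))/((4*2601*52²)) - 2636*(-1/136) = (1341*(-1/519))/((4*2601*2704)) + 659/34 = -447/173/28132416 + 659/34 = -447/173*1/28132416 + 659/34 = -149/1622302656 + 659/34 = 31444042507/1622302656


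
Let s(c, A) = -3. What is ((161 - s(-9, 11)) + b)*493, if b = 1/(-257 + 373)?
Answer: 323425/4 ≈ 80856.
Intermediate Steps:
b = 1/116 ≈ 0.0086207
((161 - s(-9, 11)) + b)*493 = ((161 - 1*(-3)) + 1/116)*493 = ((161 + 3) + 1/116)*493 = (164 + 1/116)*493 = (19025/116)*493 = 323425/4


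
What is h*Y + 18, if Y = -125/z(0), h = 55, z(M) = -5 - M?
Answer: 1393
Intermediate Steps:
Y = 25 (Y = -125/(-5 - 1*0) = -125/(-5 + 0) = -125/(-5) = -125*(-⅕) = 25)
h*Y + 18 = 55*25 + 18 = 1375 + 18 = 1393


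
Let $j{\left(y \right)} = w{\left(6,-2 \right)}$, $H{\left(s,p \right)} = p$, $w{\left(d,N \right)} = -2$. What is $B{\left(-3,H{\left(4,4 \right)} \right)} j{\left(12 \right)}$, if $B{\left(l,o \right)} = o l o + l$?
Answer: $102$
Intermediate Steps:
$B{\left(l,o \right)} = l + l o^{2}$ ($B{\left(l,o \right)} = l o o + l = l o^{2} + l = l + l o^{2}$)
$j{\left(y \right)} = -2$
$B{\left(-3,H{\left(4,4 \right)} \right)} j{\left(12 \right)} = - 3 \left(1 + 4^{2}\right) \left(-2\right) = - 3 \left(1 + 16\right) \left(-2\right) = \left(-3\right) 17 \left(-2\right) = \left(-51\right) \left(-2\right) = 102$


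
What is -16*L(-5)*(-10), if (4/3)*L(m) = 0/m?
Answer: 0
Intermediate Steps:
L(m) = 0 (L(m) = 3*(0/m)/4 = (¾)*0 = 0)
-16*L(-5)*(-10) = -16*0*(-10) = 0*(-10) = 0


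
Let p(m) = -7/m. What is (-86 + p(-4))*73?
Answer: -24601/4 ≈ -6150.3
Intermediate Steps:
(-86 + p(-4))*73 = (-86 - 7/(-4))*73 = (-86 - 7*(-1/4))*73 = (-86 + 7/4)*73 = -337/4*73 = -24601/4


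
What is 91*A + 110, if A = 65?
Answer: 6025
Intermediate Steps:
91*A + 110 = 91*65 + 110 = 5915 + 110 = 6025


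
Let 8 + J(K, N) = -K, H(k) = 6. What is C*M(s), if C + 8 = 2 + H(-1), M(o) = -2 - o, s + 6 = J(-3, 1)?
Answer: 0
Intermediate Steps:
J(K, N) = -8 - K
s = -11 (s = -6 + (-8 - 1*(-3)) = -6 + (-8 + 3) = -6 - 5 = -11)
C = 0 (C = -8 + (2 + 6) = -8 + 8 = 0)
C*M(s) = 0*(-2 - 1*(-11)) = 0*(-2 + 11) = 0*9 = 0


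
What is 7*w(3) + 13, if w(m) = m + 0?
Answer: 34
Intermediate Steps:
w(m) = m
7*w(3) + 13 = 7*3 + 13 = 21 + 13 = 34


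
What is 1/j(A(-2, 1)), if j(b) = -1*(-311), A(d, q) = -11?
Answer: 1/311 ≈ 0.0032154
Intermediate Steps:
j(b) = 311
1/j(A(-2, 1)) = 1/311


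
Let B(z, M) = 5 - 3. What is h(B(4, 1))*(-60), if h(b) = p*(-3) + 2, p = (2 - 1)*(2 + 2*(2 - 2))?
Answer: 240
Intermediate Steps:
p = 2 (p = 1*(2 + 2*0) = 1*(2 + 0) = 1*2 = 2)
B(z, M) = 2
h(b) = -4 (h(b) = 2*(-3) + 2 = -6 + 2 = -4)
h(B(4, 1))*(-60) = -4*(-60) = 240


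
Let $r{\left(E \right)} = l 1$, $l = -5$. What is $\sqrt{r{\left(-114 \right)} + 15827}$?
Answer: $3 \sqrt{1758} \approx 125.79$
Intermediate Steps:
$r{\left(E \right)} = -5$ ($r{\left(E \right)} = \left(-5\right) 1 = -5$)
$\sqrt{r{\left(-114 \right)} + 15827} = \sqrt{-5 + 15827} = \sqrt{15822} = 3 \sqrt{1758}$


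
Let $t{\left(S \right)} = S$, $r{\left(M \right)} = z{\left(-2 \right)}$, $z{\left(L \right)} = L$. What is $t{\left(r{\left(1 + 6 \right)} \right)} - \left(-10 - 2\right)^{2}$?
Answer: $-146$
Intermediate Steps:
$r{\left(M \right)} = -2$
$t{\left(r{\left(1 + 6 \right)} \right)} - \left(-10 - 2\right)^{2} = -2 - \left(-10 - 2\right)^{2} = -2 - \left(-12\right)^{2} = -2 - 144 = -146$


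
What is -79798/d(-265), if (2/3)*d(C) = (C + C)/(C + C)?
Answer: -159596/3 ≈ -53199.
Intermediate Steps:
d(C) = 3/2 (d(C) = 3*((C + C)/(C + C))/2 = 3*((2*C)/((2*C)))/2 = 3*((2*C)*(1/(2*C)))/2 = (3/2)*1 = 3/2)
-79798/d(-265) = -79798/3/2 = -79798*⅔ = -159596/3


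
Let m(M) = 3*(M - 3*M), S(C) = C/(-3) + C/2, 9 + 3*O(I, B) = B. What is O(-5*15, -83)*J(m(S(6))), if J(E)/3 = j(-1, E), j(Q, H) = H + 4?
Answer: 184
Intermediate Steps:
O(I, B) = -3 + B/3
S(C) = C/6 (S(C) = C*(-⅓) + C*(½) = -C/3 + C/2 = C/6)
m(M) = -6*M (m(M) = 3*(-2*M) = -6*M)
j(Q, H) = 4 + H
J(E) = 12 + 3*E (J(E) = 3*(4 + E) = 12 + 3*E)
O(-5*15, -83)*J(m(S(6))) = (-3 + (⅓)*(-83))*(12 + 3*(-6)) = (-3 - 83/3)*(12 + 3*(-6*1)) = -92*(12 + 3*(-6))/3 = -92*(12 - 18)/3 = -92/3*(-6) = 184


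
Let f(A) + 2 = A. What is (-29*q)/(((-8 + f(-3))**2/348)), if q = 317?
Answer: -3199164/169 ≈ -18930.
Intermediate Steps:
f(A) = -2 + A
(-29*q)/(((-8 + f(-3))**2/348)) = (-29*317)/(((-8 + (-2 - 3))**2/348)) = -9193*348/(-8 - 5)**2 = -9193/((-13)**2*(1/348)) = -9193/(169*(1/348)) = -9193/169/348 = -9193*348/169 = -3199164/169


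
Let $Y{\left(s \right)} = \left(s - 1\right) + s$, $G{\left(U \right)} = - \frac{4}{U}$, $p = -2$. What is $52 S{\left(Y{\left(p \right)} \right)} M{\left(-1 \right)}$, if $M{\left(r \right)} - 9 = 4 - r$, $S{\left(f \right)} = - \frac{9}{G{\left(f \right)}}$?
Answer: $-8190$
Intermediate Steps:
$Y{\left(s \right)} = -1 + 2 s$ ($Y{\left(s \right)} = \left(-1 + s\right) + s = -1 + 2 s$)
$S{\left(f \right)} = \frac{9 f}{4}$ ($S{\left(f \right)} = - \frac{9}{\left(-4\right) \frac{1}{f}} = - 9 \left(- \frac{f}{4}\right) = \frac{9 f}{4}$)
$M{\left(r \right)} = 13 - r$ ($M{\left(r \right)} = 9 - \left(-4 + r\right) = 13 - r$)
$52 S{\left(Y{\left(p \right)} \right)} M{\left(-1 \right)} = 52 \frac{9 \left(-1 + 2 \left(-2\right)\right)}{4} \left(13 - -1\right) = 52 \frac{9 \left(-1 - 4\right)}{4} \left(13 + 1\right) = 52 \cdot \frac{9}{4} \left(-5\right) 14 = 52 \left(- \frac{45}{4}\right) 14 = \left(-585\right) 14 = -8190$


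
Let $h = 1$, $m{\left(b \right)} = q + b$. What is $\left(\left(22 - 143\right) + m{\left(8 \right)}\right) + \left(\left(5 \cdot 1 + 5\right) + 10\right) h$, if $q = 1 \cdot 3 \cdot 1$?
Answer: $-90$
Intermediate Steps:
$q = 3$ ($q = 3 \cdot 1 = 3$)
$m{\left(b \right)} = 3 + b$
$\left(\left(22 - 143\right) + m{\left(8 \right)}\right) + \left(\left(5 \cdot 1 + 5\right) + 10\right) h = \left(\left(22 - 143\right) + \left(3 + 8\right)\right) + \left(\left(5 \cdot 1 + 5\right) + 10\right) 1 = \left(\left(22 - 143\right) + 11\right) + \left(\left(5 + 5\right) + 10\right) 1 = \left(-121 + 11\right) + \left(10 + 10\right) 1 = -110 + 20 \cdot 1 = -110 + 20 = -90$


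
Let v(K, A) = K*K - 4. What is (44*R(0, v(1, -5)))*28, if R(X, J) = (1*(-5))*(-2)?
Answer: 12320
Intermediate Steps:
v(K, A) = -4 + K**2 (v(K, A) = K**2 - 4 = -4 + K**2)
R(X, J) = 10 (R(X, J) = -5*(-2) = 10)
(44*R(0, v(1, -5)))*28 = (44*10)*28 = 440*28 = 12320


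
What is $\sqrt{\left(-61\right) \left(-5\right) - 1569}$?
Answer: $4 i \sqrt{79} \approx 35.553 i$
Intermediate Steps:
$\sqrt{\left(-61\right) \left(-5\right) - 1569} = \sqrt{305 - 1569} = \sqrt{-1264} = 4 i \sqrt{79}$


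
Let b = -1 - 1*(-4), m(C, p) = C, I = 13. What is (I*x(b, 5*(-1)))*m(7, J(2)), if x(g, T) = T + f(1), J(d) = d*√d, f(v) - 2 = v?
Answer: -182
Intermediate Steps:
f(v) = 2 + v
J(d) = d^(3/2)
b = 3 (b = -1 + 4 = 3)
x(g, T) = 3 + T (x(g, T) = T + (2 + 1) = T + 3 = 3 + T)
(I*x(b, 5*(-1)))*m(7, J(2)) = (13*(3 + 5*(-1)))*7 = (13*(3 - 5))*7 = (13*(-2))*7 = -26*7 = -182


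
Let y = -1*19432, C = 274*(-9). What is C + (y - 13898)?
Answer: -35796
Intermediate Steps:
C = -2466
y = -19432
C + (y - 13898) = -2466 + (-19432 - 13898) = -2466 - 33330 = -35796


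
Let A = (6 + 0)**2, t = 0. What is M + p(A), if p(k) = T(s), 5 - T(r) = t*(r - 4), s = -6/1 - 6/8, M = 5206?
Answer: 5211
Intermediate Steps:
A = 36 (A = 6**2 = 36)
s = -27/4 (s = -6*1 - 6*1/8 = -6 - 3/4 = -27/4 ≈ -6.7500)
T(r) = 5 (T(r) = 5 - 0*(r - 4) = 5 - 0*(-4 + r) = 5 - 1*0 = 5 + 0 = 5)
p(k) = 5
M + p(A) = 5206 + 5 = 5211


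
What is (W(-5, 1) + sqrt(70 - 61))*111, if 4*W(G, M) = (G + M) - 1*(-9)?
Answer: 1887/4 ≈ 471.75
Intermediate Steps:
W(G, M) = 9/4 + G/4 + M/4 (W(G, M) = ((G + M) - 1*(-9))/4 = ((G + M) + 9)/4 = (9 + G + M)/4 = 9/4 + G/4 + M/4)
(W(-5, 1) + sqrt(70 - 61))*111 = ((9/4 + (1/4)*(-5) + (1/4)*1) + sqrt(70 - 61))*111 = ((9/4 - 5/4 + 1/4) + sqrt(9))*111 = (5/4 + 3)*111 = (17/4)*111 = 1887/4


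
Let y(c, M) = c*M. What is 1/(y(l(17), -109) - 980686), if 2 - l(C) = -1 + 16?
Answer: -1/979269 ≈ -1.0212e-6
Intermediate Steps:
l(C) = -13 (l(C) = 2 - (-1 + 16) = 2 - 1*15 = 2 - 15 = -13)
y(c, M) = M*c
1/(y(l(17), -109) - 980686) = 1/(-109*(-13) - 980686) = 1/(1417 - 980686) = 1/(-979269) = -1/979269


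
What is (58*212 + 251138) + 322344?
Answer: 585778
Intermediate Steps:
(58*212 + 251138) + 322344 = (12296 + 251138) + 322344 = 263434 + 322344 = 585778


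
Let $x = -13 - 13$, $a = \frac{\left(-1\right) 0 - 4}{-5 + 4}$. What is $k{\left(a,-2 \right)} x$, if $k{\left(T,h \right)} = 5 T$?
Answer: $-520$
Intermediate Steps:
$a = 4$ ($a = \frac{0 - 4}{-1} = \left(-4\right) \left(-1\right) = 4$)
$x = -26$
$k{\left(a,-2 \right)} x = 5 \cdot 4 \left(-26\right) = 20 \left(-26\right) = -520$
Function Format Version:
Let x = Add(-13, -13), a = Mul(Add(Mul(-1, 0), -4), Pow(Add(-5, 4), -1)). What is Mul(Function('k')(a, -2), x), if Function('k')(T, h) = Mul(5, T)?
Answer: -520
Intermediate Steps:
a = 4 (a = Mul(Add(0, -4), Pow(-1, -1)) = Mul(-4, -1) = 4)
x = -26
Mul(Function('k')(a, -2), x) = Mul(Mul(5, 4), -26) = Mul(20, -26) = -520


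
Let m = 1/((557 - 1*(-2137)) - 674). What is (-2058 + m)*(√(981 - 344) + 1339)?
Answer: -5566435901/2020 - 29100113*√13/2020 ≈ -2.8076e+6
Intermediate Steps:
m = 1/2020 (m = 1/((557 + 2137) - 674) = 1/(2694 - 674) = 1/2020 ≈ 0.00049505)
(-2058 + m)*(√(981 - 344) + 1339) = (-2058 + 1/2020)*(√(981 - 344) + 1339) = -4157159*(√637 + 1339)/2020 = -4157159*(7*√13 + 1339)/2020 = -4157159*(1339 + 7*√13)/2020 = -5566435901/2020 - 29100113*√13/2020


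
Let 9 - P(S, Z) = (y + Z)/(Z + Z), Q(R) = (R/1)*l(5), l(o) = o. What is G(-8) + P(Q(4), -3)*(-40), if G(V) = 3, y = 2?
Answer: -1051/3 ≈ -350.33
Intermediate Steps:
Q(R) = 5*R (Q(R) = (R/1)*5 = (R*1)*5 = R*5 = 5*R)
P(S, Z) = 9 - (2 + Z)/(2*Z) (P(S, Z) = 9 - (2 + Z)/(Z + Z) = 9 - (2 + Z)/(2*Z))
G(-8) + P(Q(4), -3)*(-40) = 3 + (17/2 - 1/(-3))*(-40) = 3 + (17/2 - 1*(-1/3))*(-40) = 3 + (17/2 + 1/3)*(-40) = 3 + (53/6)*(-40) = 3 - 1060/3 = -1051/3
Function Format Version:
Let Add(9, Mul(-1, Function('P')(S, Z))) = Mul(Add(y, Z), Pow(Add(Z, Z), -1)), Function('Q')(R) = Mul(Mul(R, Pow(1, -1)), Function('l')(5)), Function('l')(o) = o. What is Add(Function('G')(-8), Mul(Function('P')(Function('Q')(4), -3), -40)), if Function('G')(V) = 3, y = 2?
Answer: Rational(-1051, 3) ≈ -350.33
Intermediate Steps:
Function('Q')(R) = Mul(5, R) (Function('Q')(R) = Mul(Mul(R, Pow(1, -1)), 5) = Mul(Mul(R, 1), 5) = Mul(R, 5) = Mul(5, R))
Function('P')(S, Z) = Add(9, Mul(Rational(-1, 2), Pow(Z, -1), Add(2, Z))) (Function('P')(S, Z) = Add(9, Mul(-1, Mul(Add(2, Z), Pow(Add(Z, Z), -1)))) = Add(9, Mul(-1, Mul(Add(2, Z), Pow(Mul(2, Z), -1)))) = Add(9, Mul(-1, Mul(Add(2, Z), Mul(Rational(1, 2), Pow(Z, -1))))) = Add(9, Mul(-1, Mul(Rational(1, 2), Pow(Z, -1), Add(2, Z)))) = Add(9, Mul(Rational(-1, 2), Pow(Z, -1), Add(2, Z))))
Add(Function('G')(-8), Mul(Function('P')(Function('Q')(4), -3), -40)) = Add(3, Mul(Add(Rational(17, 2), Mul(-1, Pow(-3, -1))), -40)) = Add(3, Mul(Add(Rational(17, 2), Mul(-1, Rational(-1, 3))), -40)) = Add(3, Mul(Add(Rational(17, 2), Rational(1, 3)), -40)) = Add(3, Mul(Rational(53, 6), -40)) = Add(3, Rational(-1060, 3)) = Rational(-1051, 3)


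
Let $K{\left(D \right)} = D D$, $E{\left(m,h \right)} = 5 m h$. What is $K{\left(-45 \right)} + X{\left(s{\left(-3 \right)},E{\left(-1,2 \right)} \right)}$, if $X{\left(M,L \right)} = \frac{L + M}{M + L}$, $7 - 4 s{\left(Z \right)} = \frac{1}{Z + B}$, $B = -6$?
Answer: $2026$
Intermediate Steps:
$E{\left(m,h \right)} = 5 h m$
$s{\left(Z \right)} = \frac{7}{4} - \frac{1}{4 \left(-6 + Z\right)}$ ($s{\left(Z \right)} = \frac{7}{4} - \frac{1}{4 \left(Z - 6\right)} = \frac{7}{4} - \frac{1}{4 \left(-6 + Z\right)}$)
$K{\left(D \right)} = D^{2}$
$X{\left(M,L \right)} = 1$ ($X{\left(M,L \right)} = \frac{L + M}{L + M} = 1$)
$K{\left(-45 \right)} + X{\left(s{\left(-3 \right)},E{\left(-1,2 \right)} \right)} = \left(-45\right)^{2} + 1 = 2025 + 1 = 2026$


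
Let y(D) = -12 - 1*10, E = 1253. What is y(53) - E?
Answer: -1275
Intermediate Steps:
y(D) = -22 (y(D) = -12 - 10 = -22)
y(53) - E = -22 - 1*1253 = -22 - 1253 = -1275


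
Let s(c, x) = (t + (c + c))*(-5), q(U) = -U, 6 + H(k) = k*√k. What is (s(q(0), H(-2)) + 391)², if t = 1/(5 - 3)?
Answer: 603729/4 ≈ 1.5093e+5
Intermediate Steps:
H(k) = -6 + k^(3/2) (H(k) = -6 + k*√k = -6 + k^(3/2))
t = ½ (t = 1/2 = ½ ≈ 0.50000)
s(c, x) = -5/2 - 10*c (s(c, x) = (½ + (c + c))*(-5) = (½ + 2*c)*(-5) = -5/2 - 10*c)
(s(q(0), H(-2)) + 391)² = ((-5/2 - (-10)*0) + 391)² = ((-5/2 - 10*0) + 391)² = ((-5/2 + 0) + 391)² = (-5/2 + 391)² = (777/2)² = 603729/4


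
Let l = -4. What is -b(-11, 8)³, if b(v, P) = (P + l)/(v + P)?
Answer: 64/27 ≈ 2.3704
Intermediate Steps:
b(v, P) = (-4 + P)/(P + v) (b(v, P) = (P - 4)/(v + P) = (-4 + P)/(P + v))
-b(-11, 8)³ = -((-4 + 8)/(8 - 11))³ = -(4/(-3))³ = -(-⅓*4)³ = -(-4/3)³ = -1*(-64/27) = 64/27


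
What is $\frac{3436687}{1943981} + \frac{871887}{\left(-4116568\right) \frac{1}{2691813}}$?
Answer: $- \frac{4562425204104472295}{8002529977208} \approx -5.7012 \cdot 10^{5}$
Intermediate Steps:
$\frac{3436687}{1943981} + \frac{871887}{\left(-4116568\right) \frac{1}{2691813}} = 3436687 \cdot \frac{1}{1943981} + \frac{871887}{\left(-4116568\right) \frac{1}{2691813}} = \frac{3436687}{1943981} + \frac{871887}{- \frac{4116568}{2691813}} = \frac{3436687}{1943981} + 871887 \left(- \frac{2691813}{4116568}\right) = \frac{3436687}{1943981} - \frac{2346956761131}{4116568} = - \frac{4562425204104472295}{8002529977208}$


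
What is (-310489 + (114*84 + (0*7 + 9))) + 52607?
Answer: -248297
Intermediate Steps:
(-310489 + (114*84 + (0*7 + 9))) + 52607 = (-310489 + (9576 + (0 + 9))) + 52607 = (-310489 + (9576 + 9)) + 52607 = (-310489 + 9585) + 52607 = -300904 + 52607 = -248297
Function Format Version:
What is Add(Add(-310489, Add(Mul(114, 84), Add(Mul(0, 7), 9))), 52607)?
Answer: -248297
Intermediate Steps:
Add(Add(-310489, Add(Mul(114, 84), Add(Mul(0, 7), 9))), 52607) = Add(Add(-310489, Add(9576, Add(0, 9))), 52607) = Add(Add(-310489, Add(9576, 9)), 52607) = Add(Add(-310489, 9585), 52607) = Add(-300904, 52607) = -248297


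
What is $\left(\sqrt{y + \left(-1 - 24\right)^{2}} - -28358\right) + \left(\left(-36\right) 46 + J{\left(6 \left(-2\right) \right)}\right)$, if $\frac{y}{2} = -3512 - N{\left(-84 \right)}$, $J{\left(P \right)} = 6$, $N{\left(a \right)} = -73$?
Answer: $26708 + 13 i \sqrt{37} \approx 26708.0 + 79.076 i$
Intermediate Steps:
$y = -6878$ ($y = 2 \left(-3512 - -73\right) = 2 \left(-3512 + 73\right) = 2 \left(-3439\right) = -6878$)
$\left(\sqrt{y + \left(-1 - 24\right)^{2}} - -28358\right) + \left(\left(-36\right) 46 + J{\left(6 \left(-2\right) \right)}\right) = \left(\sqrt{-6878 + \left(-1 - 24\right)^{2}} - -28358\right) + \left(\left(-36\right) 46 + 6\right) = \left(\sqrt{-6878 + \left(-25\right)^{2}} + 28358\right) + \left(-1656 + 6\right) = \left(\sqrt{-6878 + 625} + 28358\right) - 1650 = \left(\sqrt{-6253} + 28358\right) - 1650 = \left(13 i \sqrt{37} + 28358\right) - 1650 = \left(28358 + 13 i \sqrt{37}\right) - 1650 = 26708 + 13 i \sqrt{37}$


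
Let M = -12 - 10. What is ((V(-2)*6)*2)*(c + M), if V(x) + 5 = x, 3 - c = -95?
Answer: -6384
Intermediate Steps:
M = -22
c = 98 (c = 3 - 1*(-95) = 3 + 95 = 98)
V(x) = -5 + x
((V(-2)*6)*2)*(c + M) = (((-5 - 2)*6)*2)*(98 - 22) = (-7*6*2)*76 = -42*2*76 = -84*76 = -6384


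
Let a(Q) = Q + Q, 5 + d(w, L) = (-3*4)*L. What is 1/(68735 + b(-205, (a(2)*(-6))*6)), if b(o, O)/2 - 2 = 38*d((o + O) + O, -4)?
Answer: 1/72007 ≈ 1.3888e-5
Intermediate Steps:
d(w, L) = -5 - 12*L (d(w, L) = -5 + (-3*4)*L = -5 - 12*L)
a(Q) = 2*Q
b(o, O) = 3272 (b(o, O) = 4 + 2*(38*(-5 - 12*(-4))) = 4 + 2*(38*(-5 + 48)) = 4 + 2*(38*43) = 4 + 2*1634 = 4 + 3268 = 3272)
1/(68735 + b(-205, (a(2)*(-6))*6)) = 1/(68735 + 3272) = 1/72007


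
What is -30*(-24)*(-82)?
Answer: -59040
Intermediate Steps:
-30*(-24)*(-82) = 720*(-82) = -59040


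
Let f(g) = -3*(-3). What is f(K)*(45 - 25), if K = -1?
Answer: 180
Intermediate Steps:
f(g) = 9
f(K)*(45 - 25) = 9*(45 - 25) = 9*20 = 180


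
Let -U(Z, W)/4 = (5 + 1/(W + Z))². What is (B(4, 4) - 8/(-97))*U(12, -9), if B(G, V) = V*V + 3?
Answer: -631808/291 ≈ -2171.2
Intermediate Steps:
B(G, V) = 3 + V² (B(G, V) = V² + 3 = 3 + V²)
U(Z, W) = -4*(5 + 1/(W + Z))²
(B(4, 4) - 8/(-97))*U(12, -9) = ((3 + 4²) - 8/(-97))*(-4*(1 + 5*(-9) + 5*12)²/(-9 + 12)²) = ((3 + 16) - 8*(-1/97))*(-4*(1 - 45 + 60)²/3²) = (19 + 8/97)*(-4*⅑*16²) = 1851*(-4*⅑*256)/97 = (1851/97)*(-1024/9) = -631808/291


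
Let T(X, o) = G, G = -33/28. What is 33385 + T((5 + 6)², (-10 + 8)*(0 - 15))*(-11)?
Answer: 935143/28 ≈ 33398.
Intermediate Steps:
G = -33/28 (G = -33*1/28 = -33/28 ≈ -1.1786)
T(X, o) = -33/28
33385 + T((5 + 6)², (-10 + 8)*(0 - 15))*(-11) = 33385 - 33/28*(-11) = 33385 + 363/28 = 935143/28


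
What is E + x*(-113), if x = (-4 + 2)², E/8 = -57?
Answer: -908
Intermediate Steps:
E = -456 (E = 8*(-57) = -456)
x = 4 (x = (-2)² = 4)
E + x*(-113) = -456 + 4*(-113) = -456 - 452 = -908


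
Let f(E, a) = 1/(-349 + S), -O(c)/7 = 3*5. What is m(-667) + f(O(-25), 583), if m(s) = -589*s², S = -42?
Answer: -102457491812/391 ≈ -2.6204e+8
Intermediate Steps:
O(c) = -105 (O(c) = -21*5 = -7*15 = -105)
f(E, a) = -1/391 (f(E, a) = 1/(-349 - 42) = 1/(-391) = -1/391)
m(-667) + f(O(-25), 583) = -589*(-667)² - 1/391 = -589*444889 - 1/391 = -262039621 - 1/391 = -102457491812/391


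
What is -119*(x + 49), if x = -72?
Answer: 2737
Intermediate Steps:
-119*(x + 49) = -119*(-72 + 49) = -119*(-23) = 2737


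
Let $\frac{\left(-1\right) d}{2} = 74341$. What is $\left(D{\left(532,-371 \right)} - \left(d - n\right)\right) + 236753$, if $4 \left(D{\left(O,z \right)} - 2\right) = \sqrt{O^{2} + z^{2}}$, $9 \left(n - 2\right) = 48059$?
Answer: $\frac{3517010}{9} + \frac{7 \sqrt{8585}}{4} \approx 3.9094 \cdot 10^{5}$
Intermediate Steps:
$n = \frac{48077}{9}$ ($n = 2 + \frac{1}{9} \cdot 48059 = 2 + \frac{48059}{9} = \frac{48077}{9} \approx 5341.9$)
$d = -148682$ ($d = \left(-2\right) 74341 = -148682$)
$D{\left(O,z \right)} = 2 + \frac{\sqrt{O^{2} + z^{2}}}{4}$
$\left(D{\left(532,-371 \right)} - \left(d - n\right)\right) + 236753 = \left(\left(2 + \frac{\sqrt{532^{2} + \left(-371\right)^{2}}}{4}\right) + \left(\frac{48077}{9} - -148682\right)\right) + 236753 = \left(\left(2 + \frac{\sqrt{283024 + 137641}}{4}\right) + \left(\frac{48077}{9} + 148682\right)\right) + 236753 = \left(\left(2 + \frac{\sqrt{420665}}{4}\right) + \frac{1386215}{9}\right) + 236753 = \left(\left(2 + \frac{7 \sqrt{8585}}{4}\right) + \frac{1386215}{9}\right) + 236753 = \left(\frac{1386233}{9} + \frac{7 \sqrt{8585}}{4}\right) + 236753 = \frac{3517010}{9} + \frac{7 \sqrt{8585}}{4}$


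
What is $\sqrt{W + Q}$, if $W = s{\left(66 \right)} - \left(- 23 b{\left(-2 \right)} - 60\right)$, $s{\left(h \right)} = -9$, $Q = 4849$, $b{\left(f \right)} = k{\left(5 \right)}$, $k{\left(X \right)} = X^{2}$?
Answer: $5 \sqrt{219} \approx 73.993$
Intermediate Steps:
$b{\left(f \right)} = 25$ ($b{\left(f \right)} = 5^{2} = 25$)
$W = 626$ ($W = -9 - \left(\left(-23\right) 25 - 60\right) = -9 - \left(-575 - 60\right) = -9 - -635 = -9 + 635 = 626$)
$\sqrt{W + Q} = \sqrt{626 + 4849} = \sqrt{5475} = 5 \sqrt{219}$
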